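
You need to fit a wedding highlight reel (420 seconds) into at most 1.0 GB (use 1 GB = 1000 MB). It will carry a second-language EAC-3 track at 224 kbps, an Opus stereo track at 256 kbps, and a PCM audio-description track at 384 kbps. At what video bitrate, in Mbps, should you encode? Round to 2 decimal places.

18.18 Mbps

Budget: 1.0 GB = 8000.0 Mb.
Total bitrate budget: 8000.0 Mb / 420 s = 19.048 Mbps.
Audio total: 224 + 256 + 384 = 864 kbps = 0.864 Mbps.
Video: 19.048 − 0.864 = 18.184 Mbps.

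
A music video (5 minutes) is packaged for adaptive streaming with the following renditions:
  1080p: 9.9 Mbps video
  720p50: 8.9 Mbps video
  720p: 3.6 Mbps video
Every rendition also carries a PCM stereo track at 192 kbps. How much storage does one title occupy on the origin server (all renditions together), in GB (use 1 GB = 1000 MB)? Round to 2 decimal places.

5 min = 300 s
Audio: 192 kbps = 0.192 Mbps.
Sum of rendition bitrates: (9.9+0.192) + (8.9+0.192) + (3.6+0.192) = 22.976 Mbps.
× 300 s = 6,893 Mb = 861.6 MB = 0.8616 GB.

0.86 GB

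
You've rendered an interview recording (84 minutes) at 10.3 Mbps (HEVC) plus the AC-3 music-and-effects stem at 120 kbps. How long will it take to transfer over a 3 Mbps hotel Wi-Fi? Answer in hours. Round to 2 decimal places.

84 min = 5040 s
Audio: 120 kbps = 0.120 Mbps.
Total bitrate: 10.420 Mbps.
File: 10.420 Mbps × 5040 s = 52516.8 Mb.
At 3 Mbps: 52516.8 / 3 = 17505.6 s ≈ 4.86 hours.

4.86 hours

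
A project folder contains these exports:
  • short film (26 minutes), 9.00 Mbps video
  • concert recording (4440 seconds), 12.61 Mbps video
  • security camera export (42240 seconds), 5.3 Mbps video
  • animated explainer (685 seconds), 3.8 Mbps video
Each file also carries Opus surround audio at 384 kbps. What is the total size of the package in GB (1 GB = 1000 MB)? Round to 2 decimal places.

39.41 GB

Audio: 384 kbps = 0.384 Mbps.
short film: 9.384 Mbps × 1560 s = 14639.0 Mb
concert recording: 12.994 Mbps × 4440 s = 57693.4 Mb
security camera export: 5.684 Mbps × 42240 s = 240092.2 Mb
animated explainer: 4.184 Mbps × 685 s = 2866.0 Mb
Total: 315290.6 Mb = 39411.3 MB.
= 39.41 GB.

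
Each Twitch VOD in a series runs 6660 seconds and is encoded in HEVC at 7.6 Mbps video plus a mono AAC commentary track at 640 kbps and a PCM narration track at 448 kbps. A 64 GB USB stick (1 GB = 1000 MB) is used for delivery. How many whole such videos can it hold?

Audio total: 640 + 448 = 1088 kbps = 1.088 Mbps.
Total bitrate: 8.688 Mbps.
Per item: 8.688 Mbps × 6660 s = 57,862 Mb = 7,233 MB.
Capacity: 64 GB = 512,000 Mb; 8.85 items → 8 complete.

8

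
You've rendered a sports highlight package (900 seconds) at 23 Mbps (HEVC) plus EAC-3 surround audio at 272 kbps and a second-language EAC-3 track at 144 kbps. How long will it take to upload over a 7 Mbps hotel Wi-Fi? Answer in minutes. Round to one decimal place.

50.2 minutes

Audio total: 272 + 144 = 416 kbps = 0.416 Mbps.
Total bitrate: 23.416 Mbps.
File: 23.416 Mbps × 900 s = 21074.4 Mb.
At 7 Mbps: 21074.4 / 7 = 3010.6 s ≈ 50.2 minutes.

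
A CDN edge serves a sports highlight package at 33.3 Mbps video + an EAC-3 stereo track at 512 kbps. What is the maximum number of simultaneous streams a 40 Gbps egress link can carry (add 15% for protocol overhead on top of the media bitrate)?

1028

Audio: 512 kbps = 0.512 Mbps.
Per-viewer media rate: 33.812 Mbps.
On the wire with 15% overhead: 38.884 Mbps.
40 Gbps = 40,000 Mbps; 40,000 / 38.884 = 1028.71 → 1028 viewers.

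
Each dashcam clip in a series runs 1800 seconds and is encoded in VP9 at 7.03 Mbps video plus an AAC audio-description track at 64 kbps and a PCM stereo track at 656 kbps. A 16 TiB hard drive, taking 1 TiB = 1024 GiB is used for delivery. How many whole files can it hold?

10088

Audio total: 64 + 656 = 720 kbps = 0.720 Mbps.
Total bitrate: 7.750 Mbps.
Per item: 7.750 Mbps × 1800 s = 13,950 Mb = 1,744 MB.
Capacity: 16 TiB = 140,737,488 Mb; 10088.71 items → 10088 complete.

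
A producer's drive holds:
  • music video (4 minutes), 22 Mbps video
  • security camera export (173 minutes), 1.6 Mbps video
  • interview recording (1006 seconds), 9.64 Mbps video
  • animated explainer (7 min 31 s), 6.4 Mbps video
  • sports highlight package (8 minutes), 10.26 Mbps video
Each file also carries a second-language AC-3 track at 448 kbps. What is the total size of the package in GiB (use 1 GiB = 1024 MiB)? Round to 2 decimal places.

Audio: 448 kbps = 0.448 Mbps.
music video: 22.448 Mbps × 240 s = 5387.5 Mb
security camera export: 2.048 Mbps × 10380 s = 21258.2 Mb
interview recording: 10.088 Mbps × 1006 s = 10148.5 Mb
animated explainer: 6.848 Mbps × 451 s = 3088.4 Mb
sports highlight package: 10.708 Mbps × 480 s = 5139.8 Mb
Total: 45022.6 Mb = 5627.8 MB.
= 5.241 GiB.

5.24 GiB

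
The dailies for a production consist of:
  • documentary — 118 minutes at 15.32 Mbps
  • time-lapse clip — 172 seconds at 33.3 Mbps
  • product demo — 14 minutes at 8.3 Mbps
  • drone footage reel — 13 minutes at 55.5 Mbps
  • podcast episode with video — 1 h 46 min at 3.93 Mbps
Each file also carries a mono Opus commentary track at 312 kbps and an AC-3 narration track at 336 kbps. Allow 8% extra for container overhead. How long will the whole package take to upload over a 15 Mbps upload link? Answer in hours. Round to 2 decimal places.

3.99 hours

Audio total: 312 + 336 = 648 kbps = 0.648 Mbps.
documentary: 15.968 Mbps × 7080 s × 1.08 = 122097.7 Mb
time-lapse clip: 33.948 Mbps × 172 s × 1.08 = 6306.2 Mb
product demo: 8.948 Mbps × 840 s × 1.08 = 8117.6 Mb
drone footage reel: 56.148 Mbps × 780 s × 1.08 = 47299.1 Mb
podcast episode with video: 4.578 Mbps × 6360 s × 1.08 = 31445.4 Mb
Total: 215266.0 Mb = 26908.2 MB.
At 15 Mbps: 215266.0 / 15 = 14351 s ≈ 3.99 hours.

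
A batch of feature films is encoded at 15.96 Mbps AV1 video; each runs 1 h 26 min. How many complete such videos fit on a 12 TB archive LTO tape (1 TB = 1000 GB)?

1 h 26 min = 86 min = 5160 s
Per item: 15.960 Mbps × 5160 s = 82,354 Mb = 10,294 MB.
Capacity: 12 TB = 96,000,000 Mb; 1165.70 items → 1165 complete.

1165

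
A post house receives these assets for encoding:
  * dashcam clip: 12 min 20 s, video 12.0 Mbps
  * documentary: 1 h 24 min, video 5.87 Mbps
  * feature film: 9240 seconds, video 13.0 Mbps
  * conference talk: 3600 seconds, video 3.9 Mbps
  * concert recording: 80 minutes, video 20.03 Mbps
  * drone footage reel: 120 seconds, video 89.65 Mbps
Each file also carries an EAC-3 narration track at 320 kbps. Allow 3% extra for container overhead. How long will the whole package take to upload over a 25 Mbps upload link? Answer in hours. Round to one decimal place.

Audio: 320 kbps = 0.320 Mbps.
dashcam clip: 12.320 Mbps × 740 s × 1.03 = 9390.3 Mb
documentary: 6.190 Mbps × 5040 s × 1.03 = 32133.5 Mb
feature film: 13.320 Mbps × 9240 s × 1.03 = 126769.1 Mb
conference talk: 4.220 Mbps × 3600 s × 1.03 = 15647.8 Mb
concert recording: 20.350 Mbps × 4800 s × 1.03 = 100610.4 Mb
drone footage reel: 89.970 Mbps × 120 s × 1.03 = 11120.3 Mb
Total: 295671.4 Mb = 36958.9 MB.
At 25 Mbps: 295671.4 / 25 = 11827 s ≈ 3.29 hours.

3.3 hours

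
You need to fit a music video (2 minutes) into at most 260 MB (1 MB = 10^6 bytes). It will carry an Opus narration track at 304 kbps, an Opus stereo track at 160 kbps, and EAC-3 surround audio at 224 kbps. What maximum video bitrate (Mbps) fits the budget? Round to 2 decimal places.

Budget: 260 MB = 2080.0 Mb.
2 min = 120 s
Total bitrate budget: 2080.0 Mb / 120 s = 17.333 Mbps.
Audio total: 304 + 160 + 224 = 688 kbps = 0.688 Mbps.
Video: 17.333 − 0.688 = 16.645 Mbps.

16.65 Mbps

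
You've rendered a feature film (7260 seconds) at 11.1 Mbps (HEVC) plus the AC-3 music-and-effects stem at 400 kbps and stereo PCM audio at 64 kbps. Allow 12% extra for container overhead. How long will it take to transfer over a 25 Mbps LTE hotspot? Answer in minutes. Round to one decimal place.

Audio total: 400 + 64 = 464 kbps = 0.464 Mbps.
Total bitrate: 11.564 Mbps.
File: 11.564 Mbps × 7260 s = 83954.6 Mb.
With 12% container overhead: ×1.12. → 94029.2 Mb.
At 25 Mbps: 94029.2 / 25 = 3761.2 s ≈ 62.7 minutes.

62.7 minutes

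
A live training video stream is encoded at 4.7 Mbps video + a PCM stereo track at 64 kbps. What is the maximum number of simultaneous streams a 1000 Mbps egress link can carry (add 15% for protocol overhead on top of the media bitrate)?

Audio: 64 kbps = 0.064 Mbps.
Per-viewer media rate: 4.764 Mbps.
On the wire with 15% overhead: 5.479 Mbps.
1000 Mbps = 1,000 Mbps; 1,000 / 5.479 = 182.53 → 182 viewers.

182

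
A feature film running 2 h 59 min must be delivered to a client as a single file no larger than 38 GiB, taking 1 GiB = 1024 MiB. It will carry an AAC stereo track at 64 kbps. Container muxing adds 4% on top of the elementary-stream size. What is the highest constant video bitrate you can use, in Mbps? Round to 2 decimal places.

29.16 Mbps

Budget: 38 GiB = 326417.5 Mb.
Stream payload after overhead: 326417.5 / 1.04 = 313863.0 Mb.
2 h 59 min = 179 min = 10740 s
Total bitrate budget: 313863.0 Mb / 10740 s = 29.224 Mbps.
Audio: 64 kbps = 0.064 Mbps.
Video: 29.224 − 0.064 = 29.160 Mbps.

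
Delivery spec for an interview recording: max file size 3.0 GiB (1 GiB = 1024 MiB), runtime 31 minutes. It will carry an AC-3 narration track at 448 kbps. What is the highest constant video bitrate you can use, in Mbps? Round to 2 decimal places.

Budget: 3.0 GiB = 25769.8 Mb.
31 min = 1860 s
Total bitrate budget: 25769.8 Mb / 1860 s = 13.855 Mbps.
Audio: 448 kbps = 0.448 Mbps.
Video: 13.855 − 0.448 = 13.407 Mbps.

13.41 Mbps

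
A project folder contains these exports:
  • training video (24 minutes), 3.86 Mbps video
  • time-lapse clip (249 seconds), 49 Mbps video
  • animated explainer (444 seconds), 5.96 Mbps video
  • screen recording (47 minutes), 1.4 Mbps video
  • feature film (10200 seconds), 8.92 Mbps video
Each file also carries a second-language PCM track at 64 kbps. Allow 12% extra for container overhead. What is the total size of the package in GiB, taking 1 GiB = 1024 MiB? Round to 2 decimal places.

15.16 GiB

Audio: 64 kbps = 0.064 Mbps.
training video: 3.924 Mbps × 1440 s × 1.12 = 6328.6 Mb
time-lapse clip: 49.064 Mbps × 249 s × 1.12 = 13683.0 Mb
animated explainer: 6.024 Mbps × 444 s × 1.12 = 2995.6 Mb
screen recording: 1.464 Mbps × 2820 s × 1.12 = 4623.9 Mb
feature film: 8.984 Mbps × 10200 s × 1.12 = 102633.2 Mb
Total: 130264.3 Mb = 16283.0 MB.
= 15.16 GiB.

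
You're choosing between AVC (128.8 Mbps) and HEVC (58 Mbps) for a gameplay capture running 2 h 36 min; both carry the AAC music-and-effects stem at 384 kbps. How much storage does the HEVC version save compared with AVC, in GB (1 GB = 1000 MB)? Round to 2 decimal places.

82.84 GB

2 h 36 min = 156 min = 9360 s
Audio: 384 kbps = 0.384 Mbps.
AVC: 129.184 Mbps × 9360 s = 1209162.2 Mb = 151.145 GB.
HEVC: 58.384 Mbps × 9360 s = 546474.2 Mb = 68.309 GB.
Saving: 151.145 − 68.309 = 82.836 GB.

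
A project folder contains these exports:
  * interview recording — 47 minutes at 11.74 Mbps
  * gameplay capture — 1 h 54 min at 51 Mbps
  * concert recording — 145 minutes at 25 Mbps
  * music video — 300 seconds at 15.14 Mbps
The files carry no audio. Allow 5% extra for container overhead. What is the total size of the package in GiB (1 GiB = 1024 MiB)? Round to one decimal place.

73.8 GiB

interview recording: 11.740 Mbps × 2820 s × 1.05 = 34762.1 Mb
gameplay capture: 51.000 Mbps × 6840 s × 1.05 = 366282.0 Mb
concert recording: 25.000 Mbps × 8700 s × 1.05 = 228375.0 Mb
music video: 15.140 Mbps × 300 s × 1.05 = 4769.1 Mb
Total: 634188.2 Mb = 79273.5 MB.
= 73.83 GiB.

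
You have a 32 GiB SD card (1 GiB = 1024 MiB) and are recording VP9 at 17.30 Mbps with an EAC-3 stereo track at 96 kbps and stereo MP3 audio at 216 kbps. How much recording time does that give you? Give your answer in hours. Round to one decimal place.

Audio total: 96 + 216 = 312 kbps = 0.312 Mbps.
Total bitrate: 17.30 + 0.312 = 17.612 Mbps.
Capacity: 32 GiB = 274,878 Mb.
Recording time: 274,878 / 17.612 = 15,607 s ≈ 4.34 hours.

4.3 hours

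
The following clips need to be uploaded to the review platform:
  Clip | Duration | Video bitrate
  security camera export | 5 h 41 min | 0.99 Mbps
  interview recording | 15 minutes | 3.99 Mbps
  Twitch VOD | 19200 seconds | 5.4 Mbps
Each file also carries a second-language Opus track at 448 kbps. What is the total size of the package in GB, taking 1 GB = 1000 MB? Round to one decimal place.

18.2 GB

Audio: 448 kbps = 0.448 Mbps.
security camera export: 1.438 Mbps × 20460 s = 29421.5 Mb
interview recording: 4.438 Mbps × 900 s = 3994.2 Mb
Twitch VOD: 5.848 Mbps × 19200 s = 112281.6 Mb
Total: 145697.3 Mb = 18212.2 MB.
= 18.21 GB.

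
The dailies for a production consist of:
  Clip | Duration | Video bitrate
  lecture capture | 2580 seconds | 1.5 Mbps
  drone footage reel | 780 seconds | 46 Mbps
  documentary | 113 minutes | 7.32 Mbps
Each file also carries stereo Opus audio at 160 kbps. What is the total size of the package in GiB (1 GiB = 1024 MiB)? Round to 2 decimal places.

10.59 GiB

Audio: 160 kbps = 0.160 Mbps.
lecture capture: 1.660 Mbps × 2580 s = 4282.8 Mb
drone footage reel: 46.160 Mbps × 780 s = 36004.8 Mb
documentary: 7.480 Mbps × 6780 s = 50714.4 Mb
Total: 91002.0 Mb = 11375.2 MB.
= 10.59 GiB.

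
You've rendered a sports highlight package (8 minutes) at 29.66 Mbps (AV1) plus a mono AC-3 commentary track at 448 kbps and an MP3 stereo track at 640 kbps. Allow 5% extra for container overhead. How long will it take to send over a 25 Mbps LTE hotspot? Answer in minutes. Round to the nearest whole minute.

10 minutes

8 min = 480 s
Audio total: 448 + 640 = 1088 kbps = 1.088 Mbps.
Total bitrate: 30.748 Mbps.
File: 30.748 Mbps × 480 s = 14759.0 Mb.
With 5% container overhead: ×1.05. → 15497.0 Mb.
At 25 Mbps: 15497.0 / 25 = 619.9 s ≈ 10.3 minutes.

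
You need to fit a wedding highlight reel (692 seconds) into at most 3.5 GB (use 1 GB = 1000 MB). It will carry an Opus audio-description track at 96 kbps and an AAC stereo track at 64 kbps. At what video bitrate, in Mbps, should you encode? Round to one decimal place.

Budget: 3.5 GB = 28000.0 Mb.
Total bitrate budget: 28000.0 Mb / 692 s = 40.462 Mbps.
Audio total: 96 + 64 = 160 kbps = 0.160 Mbps.
Video: 40.462 − 0.160 = 40.302 Mbps.

40.3 Mbps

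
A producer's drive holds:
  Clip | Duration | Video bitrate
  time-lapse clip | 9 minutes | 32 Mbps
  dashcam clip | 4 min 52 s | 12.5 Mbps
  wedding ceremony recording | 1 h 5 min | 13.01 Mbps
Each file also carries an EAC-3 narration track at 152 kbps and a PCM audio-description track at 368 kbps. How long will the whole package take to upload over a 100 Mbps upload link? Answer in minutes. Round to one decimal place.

12.4 minutes

Audio total: 152 + 368 = 520 kbps = 0.520 Mbps.
time-lapse clip: 32.520 Mbps × 540 s = 17560.8 Mb
dashcam clip: 13.020 Mbps × 292 s = 3801.8 Mb
wedding ceremony recording: 13.530 Mbps × 3900 s = 52767.0 Mb
Total: 74129.6 Mb = 9266.2 MB.
At 100 Mbps: 74129.6 / 100 = 741 s ≈ 12.4 minutes.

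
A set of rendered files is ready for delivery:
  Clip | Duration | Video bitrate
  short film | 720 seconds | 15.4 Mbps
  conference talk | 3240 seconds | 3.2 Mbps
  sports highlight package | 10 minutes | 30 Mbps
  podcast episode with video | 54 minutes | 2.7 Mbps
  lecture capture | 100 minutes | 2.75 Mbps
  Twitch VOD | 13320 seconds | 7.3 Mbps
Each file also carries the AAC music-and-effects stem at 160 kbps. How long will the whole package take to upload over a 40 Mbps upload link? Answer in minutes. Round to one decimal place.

Audio: 160 kbps = 0.160 Mbps.
short film: 15.560 Mbps × 720 s = 11203.2 Mb
conference talk: 3.360 Mbps × 3240 s = 10886.4 Mb
sports highlight package: 30.160 Mbps × 600 s = 18096.0 Mb
podcast episode with video: 2.860 Mbps × 3240 s = 9266.4 Mb
lecture capture: 2.910 Mbps × 6000 s = 17460.0 Mb
Twitch VOD: 7.460 Mbps × 13320 s = 99367.2 Mb
Total: 166279.2 Mb = 20784.9 MB.
At 40 Mbps: 166279.2 / 40 = 4157 s ≈ 69.3 minutes.

69.3 minutes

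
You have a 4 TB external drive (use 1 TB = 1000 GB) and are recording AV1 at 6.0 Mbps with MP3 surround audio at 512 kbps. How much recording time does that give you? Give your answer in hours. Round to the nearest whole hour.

Audio: 512 kbps = 0.512 Mbps.
Total bitrate: 6.0 + 0.512 = 6.512 Mbps.
Capacity: 4 TB = 32,000,000 Mb.
Recording time: 32,000,000 / 6.512 = 4,914,005 s ≈ 1,365 hours.

1365 hours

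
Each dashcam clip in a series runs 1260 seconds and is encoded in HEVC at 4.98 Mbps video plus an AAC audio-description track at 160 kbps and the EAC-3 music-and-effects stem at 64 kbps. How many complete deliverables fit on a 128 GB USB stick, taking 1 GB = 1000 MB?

Audio total: 160 + 64 = 224 kbps = 0.224 Mbps.
Total bitrate: 5.204 Mbps.
Per item: 5.204 Mbps × 1260 s = 6,557 Mb = 819.6 MB.
Capacity: 128 GB = 1,024,000 Mb; 156.17 items → 156 complete.

156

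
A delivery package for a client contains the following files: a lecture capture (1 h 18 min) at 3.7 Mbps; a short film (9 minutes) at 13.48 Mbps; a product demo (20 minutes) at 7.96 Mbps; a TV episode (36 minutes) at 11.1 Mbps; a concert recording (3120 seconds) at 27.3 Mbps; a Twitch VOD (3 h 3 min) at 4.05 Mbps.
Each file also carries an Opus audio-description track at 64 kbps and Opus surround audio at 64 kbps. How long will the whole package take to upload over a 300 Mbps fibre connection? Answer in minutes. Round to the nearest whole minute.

11 minutes

Audio total: 64 + 64 = 128 kbps = 0.128 Mbps.
lecture capture: 3.828 Mbps × 4680 s = 17915.0 Mb
short film: 13.608 Mbps × 540 s = 7348.3 Mb
product demo: 8.088 Mbps × 1200 s = 9705.6 Mb
TV episode: 11.228 Mbps × 2160 s = 24252.5 Mb
concert recording: 27.428 Mbps × 3120 s = 85575.4 Mb
Twitch VOD: 4.178 Mbps × 10980 s = 45874.4 Mb
Total: 190671.2 Mb = 23833.9 MB.
At 300 Mbps: 190671.2 / 300 = 636 s ≈ 10.6 minutes.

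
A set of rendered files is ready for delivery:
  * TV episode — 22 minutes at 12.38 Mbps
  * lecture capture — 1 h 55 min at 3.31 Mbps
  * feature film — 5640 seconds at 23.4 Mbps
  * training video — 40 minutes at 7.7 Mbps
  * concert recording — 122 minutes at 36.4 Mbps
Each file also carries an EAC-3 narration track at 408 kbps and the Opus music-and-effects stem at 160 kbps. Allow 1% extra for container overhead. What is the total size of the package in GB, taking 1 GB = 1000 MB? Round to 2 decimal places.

59.27 GB

Audio total: 408 + 160 = 568 kbps = 0.568 Mbps.
TV episode: 12.948 Mbps × 1320 s × 1.01 = 17262.3 Mb
lecture capture: 3.878 Mbps × 6900 s × 1.01 = 27025.8 Mb
feature film: 23.968 Mbps × 5640 s × 1.01 = 136531.3 Mb
training video: 8.268 Mbps × 2400 s × 1.01 = 20041.6 Mb
concert recording: 36.968 Mbps × 7320 s × 1.01 = 273311.8 Mb
Total: 474172.8 Mb = 59271.6 MB.
= 59.27 GB.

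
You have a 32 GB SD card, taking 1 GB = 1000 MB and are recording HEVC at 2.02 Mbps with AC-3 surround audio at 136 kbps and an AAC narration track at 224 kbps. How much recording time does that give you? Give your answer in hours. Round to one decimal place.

29.9 hours

Audio total: 136 + 224 = 360 kbps = 0.360 Mbps.
Total bitrate: 2.02 + 0.360 = 2.380 Mbps.
Capacity: 32 GB = 256,000 Mb.
Recording time: 256,000 / 2.380 = 107,563 s ≈ 29.9 hours.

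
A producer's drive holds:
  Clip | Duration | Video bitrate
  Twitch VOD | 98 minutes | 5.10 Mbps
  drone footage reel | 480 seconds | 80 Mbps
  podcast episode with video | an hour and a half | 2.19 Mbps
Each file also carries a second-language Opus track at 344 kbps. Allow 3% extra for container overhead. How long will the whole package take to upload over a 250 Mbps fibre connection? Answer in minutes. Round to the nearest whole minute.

6 minutes

Audio: 344 kbps = 0.344 Mbps.
Twitch VOD: 5.444 Mbps × 5880 s × 1.03 = 32971.0 Mb
drone footage reel: 80.344 Mbps × 480 s × 1.03 = 39722.1 Mb
podcast episode with video: 2.534 Mbps × 5400 s × 1.03 = 14094.1 Mb
Total: 86787.2 Mb = 10848.4 MB.
At 250 Mbps: 86787.2 / 250 = 347 s ≈ 5.79 minutes.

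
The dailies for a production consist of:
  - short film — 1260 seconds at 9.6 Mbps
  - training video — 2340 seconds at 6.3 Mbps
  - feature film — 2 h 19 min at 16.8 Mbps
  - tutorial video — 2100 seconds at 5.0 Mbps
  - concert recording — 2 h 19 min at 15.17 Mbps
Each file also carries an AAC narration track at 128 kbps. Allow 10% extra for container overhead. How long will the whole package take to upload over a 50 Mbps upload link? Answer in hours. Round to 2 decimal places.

1.88 hours

Audio: 128 kbps = 0.128 Mbps.
short film: 9.728 Mbps × 1260 s × 1.10 = 13483.0 Mb
training video: 6.428 Mbps × 2340 s × 1.10 = 16545.7 Mb
feature film: 16.928 Mbps × 8340 s × 1.10 = 155297.5 Mb
tutorial video: 5.128 Mbps × 2100 s × 1.10 = 11845.7 Mb
concert recording: 15.298 Mbps × 8340 s × 1.10 = 140343.9 Mb
Total: 337515.7 Mb = 42189.5 MB.
At 50 Mbps: 337515.7 / 50 = 6750 s ≈ 1.88 hours.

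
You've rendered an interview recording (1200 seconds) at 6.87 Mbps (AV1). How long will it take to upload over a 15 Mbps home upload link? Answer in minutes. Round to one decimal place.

9.2 minutes

File: 6.870 Mbps × 1200 s = 8244.0 Mb.
At 15 Mbps: 8244.0 / 15 = 549.6 s ≈ 9.16 minutes.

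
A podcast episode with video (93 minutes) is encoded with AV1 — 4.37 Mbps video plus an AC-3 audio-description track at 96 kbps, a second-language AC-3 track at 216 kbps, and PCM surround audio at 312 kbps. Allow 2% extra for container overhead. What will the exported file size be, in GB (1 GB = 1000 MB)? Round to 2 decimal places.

3.55 GB

93 min = 5580 s
Audio total: 96 + 216 + 312 = 624 kbps = 0.624 Mbps.
Total bitrate: 4.37 + 0.624 = 4.994 Mbps.
Stream data: 4.994 Mbps × 5580 s = 27866.5 Mb.
With 2% container overhead: ×1.02.
28,424 Mb ÷ 8 = 3,553 MB → 3.553 GB.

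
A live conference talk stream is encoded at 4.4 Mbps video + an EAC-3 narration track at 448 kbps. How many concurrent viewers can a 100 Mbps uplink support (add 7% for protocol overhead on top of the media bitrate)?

19

Audio: 448 kbps = 0.448 Mbps.
Per-viewer media rate: 4.848 Mbps.
On the wire with 7% overhead: 5.187 Mbps.
100 Mbps = 100.0 Mbps; 100.0 / 5.187 = 19.28 → 19 viewers.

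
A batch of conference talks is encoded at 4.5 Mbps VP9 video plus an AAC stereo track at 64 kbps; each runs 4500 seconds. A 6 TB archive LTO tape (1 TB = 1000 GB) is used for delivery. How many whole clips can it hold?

Audio: 64 kbps = 0.064 Mbps.
Total bitrate: 4.564 Mbps.
Per item: 4.564 Mbps × 4500 s = 20,538 Mb = 2,567 MB.
Capacity: 6 TB = 48,000,000 Mb; 2337.13 items → 2337 complete.

2337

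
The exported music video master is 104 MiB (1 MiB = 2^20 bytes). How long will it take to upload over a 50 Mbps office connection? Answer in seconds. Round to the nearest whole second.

File: 104 MiB = 872.4 Mb.
At 50 Mbps: 872.4 / 50 = 17.4 s ≈ 17.4 seconds.

17 seconds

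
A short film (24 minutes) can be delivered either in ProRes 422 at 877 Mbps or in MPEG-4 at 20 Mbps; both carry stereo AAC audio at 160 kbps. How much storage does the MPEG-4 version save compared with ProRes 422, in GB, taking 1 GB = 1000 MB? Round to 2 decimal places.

154.26 GB

24 min = 1440 s
Audio: 160 kbps = 0.160 Mbps.
ProRes 422: 877.160 Mbps × 1440 s = 1263110.4 Mb = 157.889 GB.
MPEG-4: 20.160 Mbps × 1440 s = 29030.4 Mb = 3.629 GB.
Saving: 157.889 − 3.629 = 154.260 GB.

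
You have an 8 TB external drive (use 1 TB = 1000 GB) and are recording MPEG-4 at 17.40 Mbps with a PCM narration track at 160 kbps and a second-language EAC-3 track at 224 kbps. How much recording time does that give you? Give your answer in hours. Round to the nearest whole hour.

1000 hours

Audio total: 160 + 224 = 384 kbps = 0.384 Mbps.
Total bitrate: 17.40 + 0.384 = 17.784 Mbps.
Capacity: 8 TB = 64,000,000 Mb.
Recording time: 64,000,000 / 17.784 = 3,598,740 s ≈ 1,000 hours.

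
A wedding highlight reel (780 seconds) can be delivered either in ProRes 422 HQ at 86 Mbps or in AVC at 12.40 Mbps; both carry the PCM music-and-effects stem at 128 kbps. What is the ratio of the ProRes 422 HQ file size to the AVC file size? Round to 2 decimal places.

6.87

Audio: 128 kbps = 0.128 Mbps.
ProRes 422 HQ: 86.128 Mbps × 780 s = 67179.8 Mb = 7.821 GiB.
AVC: 12.528 Mbps × 780 s = 9771.8 Mb = 1.138 GiB.
Ratio: 7.821 / 1.138 = 6.875.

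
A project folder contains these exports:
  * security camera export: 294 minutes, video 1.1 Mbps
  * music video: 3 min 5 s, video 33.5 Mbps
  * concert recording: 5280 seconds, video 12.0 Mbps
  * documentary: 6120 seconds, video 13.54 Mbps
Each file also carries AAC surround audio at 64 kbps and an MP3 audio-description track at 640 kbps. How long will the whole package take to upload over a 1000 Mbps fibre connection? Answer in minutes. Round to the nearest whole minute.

3 minutes

Audio total: 64 + 640 = 704 kbps = 0.704 Mbps.
security camera export: 1.804 Mbps × 17640 s = 31822.6 Mb
music video: 34.204 Mbps × 185 s = 6327.7 Mb
concert recording: 12.704 Mbps × 5280 s = 67077.1 Mb
documentary: 14.244 Mbps × 6120 s = 87173.3 Mb
Total: 192400.7 Mb = 24050.1 MB.
At 1000 Mbps: 192400.7 / 1000 = 192 s ≈ 3.21 minutes.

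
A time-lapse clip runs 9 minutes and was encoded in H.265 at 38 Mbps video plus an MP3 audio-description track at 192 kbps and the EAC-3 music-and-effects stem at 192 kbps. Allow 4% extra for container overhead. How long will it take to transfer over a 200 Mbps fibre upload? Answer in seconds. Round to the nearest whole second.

9 min = 540 s
Audio total: 192 + 192 = 384 kbps = 0.384 Mbps.
Total bitrate: 38.384 Mbps.
File: 38.384 Mbps × 540 s = 20727.4 Mb.
With 4% container overhead: ×1.04. → 21556.5 Mb.
At 200 Mbps: 21556.5 / 200 = 107.8 s ≈ 108 seconds.

108 seconds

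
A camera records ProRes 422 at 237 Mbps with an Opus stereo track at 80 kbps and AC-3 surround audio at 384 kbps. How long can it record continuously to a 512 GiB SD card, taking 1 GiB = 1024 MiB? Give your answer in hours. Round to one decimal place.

Audio total: 80 + 384 = 464 kbps = 0.464 Mbps.
Total bitrate: 237 + 0.464 = 237.464 Mbps.
Capacity: 512 GiB = 4,398,047 Mb.
Recording time: 4,398,047 / 237.464 = 18,521 s ≈ 5.14 hours.

5.1 hours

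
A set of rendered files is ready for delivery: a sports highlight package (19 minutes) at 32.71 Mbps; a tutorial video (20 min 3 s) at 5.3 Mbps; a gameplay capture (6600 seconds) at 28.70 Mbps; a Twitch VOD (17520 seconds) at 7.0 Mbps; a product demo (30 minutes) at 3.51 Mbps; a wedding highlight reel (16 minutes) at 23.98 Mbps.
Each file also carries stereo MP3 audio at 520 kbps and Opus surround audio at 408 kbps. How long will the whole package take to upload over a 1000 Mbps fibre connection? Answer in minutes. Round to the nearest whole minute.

Audio total: 520 + 408 = 928 kbps = 0.928 Mbps.
sports highlight package: 33.638 Mbps × 1140 s = 38347.3 Mb
tutorial video: 6.228 Mbps × 1203 s = 7492.3 Mb
gameplay capture: 29.628 Mbps × 6600 s = 195544.8 Mb
Twitch VOD: 7.928 Mbps × 17520 s = 138898.6 Mb
product demo: 4.438 Mbps × 1800 s = 7988.4 Mb
wedding highlight reel: 24.908 Mbps × 960 s = 23911.7 Mb
Total: 412183.0 Mb = 51522.9 MB.
At 1000 Mbps: 412183.0 / 1000 = 412 s ≈ 6.87 minutes.

7 minutes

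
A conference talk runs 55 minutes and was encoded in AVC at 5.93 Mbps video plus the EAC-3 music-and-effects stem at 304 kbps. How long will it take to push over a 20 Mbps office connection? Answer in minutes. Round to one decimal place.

55 min = 3300 s
Audio: 304 kbps = 0.304 Mbps.
Total bitrate: 6.234 Mbps.
File: 6.234 Mbps × 3300 s = 20572.2 Mb.
At 20 Mbps: 20572.2 / 20 = 1028.6 s ≈ 17.1 minutes.

17.1 minutes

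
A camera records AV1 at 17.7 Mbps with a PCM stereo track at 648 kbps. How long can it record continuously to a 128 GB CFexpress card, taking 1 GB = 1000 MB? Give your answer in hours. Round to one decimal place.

Audio: 648 kbps = 0.648 Mbps.
Total bitrate: 17.7 + 0.648 = 18.348 Mbps.
Capacity: 128 GB = 1,024,000 Mb.
Recording time: 1,024,000 / 18.348 = 55,810 s ≈ 15.5 hours.

15.5 hours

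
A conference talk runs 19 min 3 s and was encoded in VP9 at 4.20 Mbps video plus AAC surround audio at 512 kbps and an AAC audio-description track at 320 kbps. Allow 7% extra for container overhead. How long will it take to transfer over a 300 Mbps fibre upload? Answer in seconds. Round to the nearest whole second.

19 min 3 s = 1143 s
Audio total: 512 + 320 = 832 kbps = 0.832 Mbps.
Total bitrate: 5.032 Mbps.
File: 5.032 Mbps × 1143 s = 5751.6 Mb.
With 7% container overhead: ×1.07. → 6154.2 Mb.
At 300 Mbps: 6154.2 / 300 = 20.5 s ≈ 20.5 seconds.

21 seconds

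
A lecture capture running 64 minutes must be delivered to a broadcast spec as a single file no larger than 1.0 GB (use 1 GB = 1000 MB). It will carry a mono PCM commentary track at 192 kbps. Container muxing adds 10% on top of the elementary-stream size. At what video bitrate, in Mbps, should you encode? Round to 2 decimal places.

1.70 Mbps

Budget: 1.0 GB = 8000.0 Mb.
Stream payload after overhead: 8000.0 / 1.10 = 7272.7 Mb.
64 min = 3840 s
Total bitrate budget: 7272.7 Mb / 3840 s = 1.894 Mbps.
Audio: 192 kbps = 0.192 Mbps.
Video: 1.894 − 0.192 = 1.702 Mbps.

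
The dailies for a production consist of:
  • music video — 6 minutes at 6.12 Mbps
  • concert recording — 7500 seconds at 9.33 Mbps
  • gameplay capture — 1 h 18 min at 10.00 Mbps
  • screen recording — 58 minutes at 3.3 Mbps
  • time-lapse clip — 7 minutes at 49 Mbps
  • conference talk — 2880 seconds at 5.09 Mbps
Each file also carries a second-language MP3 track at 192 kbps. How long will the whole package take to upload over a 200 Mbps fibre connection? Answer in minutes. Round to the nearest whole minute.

Audio: 192 kbps = 0.192 Mbps.
music video: 6.312 Mbps × 360 s = 2272.3 Mb
concert recording: 9.522 Mbps × 7500 s = 71415.0 Mb
gameplay capture: 10.192 Mbps × 4680 s = 47698.6 Mb
screen recording: 3.492 Mbps × 3480 s = 12152.2 Mb
time-lapse clip: 49.192 Mbps × 420 s = 20660.6 Mb
conference talk: 5.282 Mbps × 2880 s = 15212.2 Mb
Total: 169410.8 Mb = 21176.4 MB.
At 200 Mbps: 169410.8 / 200 = 847 s ≈ 14.1 minutes.

14 minutes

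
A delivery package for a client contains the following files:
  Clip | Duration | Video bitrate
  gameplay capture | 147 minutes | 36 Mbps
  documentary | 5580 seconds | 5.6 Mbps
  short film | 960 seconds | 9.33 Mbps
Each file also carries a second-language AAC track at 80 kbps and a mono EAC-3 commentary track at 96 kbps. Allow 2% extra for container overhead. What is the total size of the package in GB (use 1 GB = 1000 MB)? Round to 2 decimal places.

Audio total: 80 + 96 = 176 kbps = 0.176 Mbps.
gameplay capture: 36.176 Mbps × 8820 s × 1.02 = 325453.8 Mb
documentary: 5.776 Mbps × 5580 s × 1.02 = 32874.7 Mb
short film: 9.506 Mbps × 960 s × 1.02 = 9308.3 Mb
Total: 367636.7 Mb = 45954.6 MB.
= 45.95 GB.

45.95 GB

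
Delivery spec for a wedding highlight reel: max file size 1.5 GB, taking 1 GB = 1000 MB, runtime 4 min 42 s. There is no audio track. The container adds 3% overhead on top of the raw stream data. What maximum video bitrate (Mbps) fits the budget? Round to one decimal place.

Budget: 1.5 GB = 12000.0 Mb.
Stream payload after overhead: 12000.0 / 1.03 = 11650.5 Mb.
4 min 42 s = 282 s
Total bitrate budget: 11650.5 Mb / 282 s = 41.314 Mbps.

41.3 Mbps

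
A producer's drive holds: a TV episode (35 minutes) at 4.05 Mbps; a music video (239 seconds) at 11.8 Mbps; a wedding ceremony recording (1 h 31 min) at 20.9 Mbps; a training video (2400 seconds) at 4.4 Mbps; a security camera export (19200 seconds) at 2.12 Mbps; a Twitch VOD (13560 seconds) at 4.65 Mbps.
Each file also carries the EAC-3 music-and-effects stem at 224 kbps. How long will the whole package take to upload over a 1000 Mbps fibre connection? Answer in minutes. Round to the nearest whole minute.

4 minutes

Audio: 224 kbps = 0.224 Mbps.
TV episode: 4.274 Mbps × 2100 s = 8975.4 Mb
music video: 12.024 Mbps × 239 s = 2873.7 Mb
wedding ceremony recording: 21.124 Mbps × 5460 s = 115337.0 Mb
training video: 4.624 Mbps × 2400 s = 11097.6 Mb
security camera export: 2.344 Mbps × 19200 s = 45004.8 Mb
Twitch VOD: 4.874 Mbps × 13560 s = 66091.4 Mb
Total: 249380.0 Mb = 31172.5 MB.
At 1000 Mbps: 249380.0 / 1000 = 249 s ≈ 4.16 minutes.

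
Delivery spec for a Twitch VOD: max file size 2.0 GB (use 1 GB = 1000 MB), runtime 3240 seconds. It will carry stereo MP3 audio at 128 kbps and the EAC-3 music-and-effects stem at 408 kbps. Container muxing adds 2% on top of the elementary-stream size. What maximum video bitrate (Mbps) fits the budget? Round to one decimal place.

4.3 Mbps

Budget: 2.0 GB = 16000.0 Mb.
Stream payload after overhead: 16000.0 / 1.02 = 15686.3 Mb.
Total bitrate budget: 15686.3 Mb / 3240 s = 4.841 Mbps.
Audio total: 128 + 408 = 536 kbps = 0.536 Mbps.
Video: 4.841 − 0.536 = 4.305 Mbps.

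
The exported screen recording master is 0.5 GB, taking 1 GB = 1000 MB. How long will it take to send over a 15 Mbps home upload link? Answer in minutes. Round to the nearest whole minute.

File: 0.5 GB = 4000.0 Mb.
At 15 Mbps: 4000.0 / 15 = 266.7 s ≈ 4.44 minutes.

4 minutes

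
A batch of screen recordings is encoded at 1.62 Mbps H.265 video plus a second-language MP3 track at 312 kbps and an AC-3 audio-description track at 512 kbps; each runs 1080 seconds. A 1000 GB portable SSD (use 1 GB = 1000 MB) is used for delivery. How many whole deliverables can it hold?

Audio total: 312 + 512 = 824 kbps = 0.824 Mbps.
Total bitrate: 2.444 Mbps.
Per item: 2.444 Mbps × 1080 s = 2,640 Mb = 329.9 MB.
Capacity: 1000 GB = 8,000,000 Mb; 3030.85 items → 3030 complete.

3030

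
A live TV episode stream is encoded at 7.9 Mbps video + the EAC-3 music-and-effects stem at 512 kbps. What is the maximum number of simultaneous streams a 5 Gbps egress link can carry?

594

Audio: 512 kbps = 0.512 Mbps.
Per-viewer media rate: 8.412 Mbps.
5 Gbps = 5,000 Mbps; 5,000 / 8.412 = 594.39 → 594 viewers.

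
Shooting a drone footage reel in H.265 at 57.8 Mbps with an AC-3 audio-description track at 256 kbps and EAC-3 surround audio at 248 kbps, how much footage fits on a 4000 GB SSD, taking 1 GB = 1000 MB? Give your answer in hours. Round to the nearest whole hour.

152 hours

Audio total: 256 + 248 = 504 kbps = 0.504 Mbps.
Total bitrate: 57.8 + 0.504 = 58.304 Mbps.
Capacity: 4000 GB = 32,000,000 Mb.
Recording time: 32,000,000 / 58.304 = 548,847 s ≈ 152 hours.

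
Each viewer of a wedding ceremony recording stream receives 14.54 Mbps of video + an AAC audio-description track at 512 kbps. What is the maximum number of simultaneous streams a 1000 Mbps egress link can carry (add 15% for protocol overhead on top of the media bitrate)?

57

Audio: 512 kbps = 0.512 Mbps.
Per-viewer media rate: 15.052 Mbps.
On the wire with 15% overhead: 17.310 Mbps.
1000 Mbps = 1,000 Mbps; 1,000 / 17.310 = 57.77 → 57 viewers.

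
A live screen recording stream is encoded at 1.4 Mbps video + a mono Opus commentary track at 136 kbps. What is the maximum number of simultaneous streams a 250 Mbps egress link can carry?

Audio: 136 kbps = 0.136 Mbps.
Per-viewer media rate: 1.536 Mbps.
250 Mbps = 250.0 Mbps; 250.0 / 1.536 = 162.76 → 162 viewers.

162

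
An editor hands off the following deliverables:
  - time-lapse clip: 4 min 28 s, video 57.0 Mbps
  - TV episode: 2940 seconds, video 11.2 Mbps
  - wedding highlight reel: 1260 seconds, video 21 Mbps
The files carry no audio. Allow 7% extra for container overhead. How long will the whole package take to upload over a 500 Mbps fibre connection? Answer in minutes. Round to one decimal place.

time-lapse clip: 57.000 Mbps × 268 s × 1.07 = 16345.3 Mb
TV episode: 11.200 Mbps × 2940 s × 1.07 = 35233.0 Mb
wedding highlight reel: 21.000 Mbps × 1260 s × 1.07 = 28312.2 Mb
Total: 79890.5 Mb = 9986.3 MB.
At 500 Mbps: 79890.5 / 500 = 160 s ≈ 2.66 minutes.

2.7 minutes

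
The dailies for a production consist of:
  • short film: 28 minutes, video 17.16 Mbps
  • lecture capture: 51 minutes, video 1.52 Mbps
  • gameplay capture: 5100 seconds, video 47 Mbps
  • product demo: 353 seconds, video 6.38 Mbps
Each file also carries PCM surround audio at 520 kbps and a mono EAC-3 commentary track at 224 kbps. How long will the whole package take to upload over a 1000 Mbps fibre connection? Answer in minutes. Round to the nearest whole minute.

Audio total: 520 + 224 = 744 kbps = 0.744 Mbps.
short film: 17.904 Mbps × 1680 s = 30078.7 Mb
lecture capture: 2.264 Mbps × 3060 s = 6927.8 Mb
gameplay capture: 47.744 Mbps × 5100 s = 243494.4 Mb
product demo: 7.124 Mbps × 353 s = 2514.8 Mb
Total: 283015.7 Mb = 35377.0 MB.
At 1000 Mbps: 283015.7 / 1000 = 283 s ≈ 4.72 minutes.

5 minutes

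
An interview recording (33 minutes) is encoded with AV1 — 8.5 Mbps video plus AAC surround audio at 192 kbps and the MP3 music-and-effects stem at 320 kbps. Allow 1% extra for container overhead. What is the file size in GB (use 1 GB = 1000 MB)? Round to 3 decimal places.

33 min = 1980 s
Audio total: 192 + 320 = 512 kbps = 0.512 Mbps.
Total bitrate: 8.5 + 0.512 = 9.012 Mbps.
Stream data: 9.012 Mbps × 1980 s = 17843.8 Mb.
With 1% container overhead: ×1.01.
18,022 Mb ÷ 8 = 2,253 MB → 2.253 GB.

2.253 GB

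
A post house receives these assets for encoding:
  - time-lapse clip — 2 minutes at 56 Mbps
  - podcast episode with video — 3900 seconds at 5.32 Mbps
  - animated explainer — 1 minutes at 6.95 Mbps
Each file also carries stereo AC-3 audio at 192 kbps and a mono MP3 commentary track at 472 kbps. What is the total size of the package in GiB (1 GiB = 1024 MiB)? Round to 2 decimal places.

Audio total: 192 + 472 = 664 kbps = 0.664 Mbps.
time-lapse clip: 56.664 Mbps × 120 s = 6799.7 Mb
podcast episode with video: 5.984 Mbps × 3900 s = 23337.6 Mb
animated explainer: 7.614 Mbps × 60 s = 456.8 Mb
Total: 30594.1 Mb = 3824.3 MB.
= 3.562 GiB.

3.56 GiB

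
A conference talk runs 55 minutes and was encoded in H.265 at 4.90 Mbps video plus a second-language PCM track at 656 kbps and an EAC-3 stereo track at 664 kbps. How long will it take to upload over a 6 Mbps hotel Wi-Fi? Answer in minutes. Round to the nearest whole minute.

57 minutes

55 min = 3300 s
Audio total: 656 + 664 = 1320 kbps = 1.320 Mbps.
Total bitrate: 6.220 Mbps.
File: 6.220 Mbps × 3300 s = 20526.0 Mb.
At 6 Mbps: 20526.0 / 6 = 3421.0 s ≈ 57 minutes.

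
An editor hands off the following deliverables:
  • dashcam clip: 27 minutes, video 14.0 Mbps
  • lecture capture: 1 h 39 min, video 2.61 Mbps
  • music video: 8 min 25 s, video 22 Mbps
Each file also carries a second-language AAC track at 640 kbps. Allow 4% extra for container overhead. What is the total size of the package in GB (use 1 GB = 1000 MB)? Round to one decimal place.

7.1 GB

Audio: 640 kbps = 0.640 Mbps.
dashcam clip: 14.640 Mbps × 1620 s × 1.04 = 24665.5 Mb
lecture capture: 3.250 Mbps × 5940 s × 1.04 = 20077.2 Mb
music video: 22.640 Mbps × 505 s × 1.04 = 11890.5 Mb
Total: 56633.2 Mb = 7079.1 MB.
= 7.079 GB.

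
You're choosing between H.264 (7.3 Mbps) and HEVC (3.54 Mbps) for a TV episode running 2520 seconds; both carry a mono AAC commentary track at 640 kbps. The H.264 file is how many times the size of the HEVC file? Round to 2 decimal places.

1.90

Audio: 640 kbps = 0.640 Mbps.
H.264: 7.940 Mbps × 2520 s = 20008.8 Mb = 2.329 GiB.
HEVC: 4.180 Mbps × 2520 s = 10533.6 Mb = 1.226 GiB.
Ratio: 2.329 / 1.226 = 1.900.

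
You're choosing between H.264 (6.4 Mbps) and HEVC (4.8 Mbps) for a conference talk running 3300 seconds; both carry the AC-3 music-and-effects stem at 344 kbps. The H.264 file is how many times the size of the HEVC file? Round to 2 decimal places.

Audio: 344 kbps = 0.344 Mbps.
H.264: 6.744 Mbps × 3300 s = 22255.2 Mb = 2.782 GB.
HEVC: 5.144 Mbps × 3300 s = 16975.2 Mb = 2.122 GB.
Ratio: 2.782 / 2.122 = 1.311.

1.31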